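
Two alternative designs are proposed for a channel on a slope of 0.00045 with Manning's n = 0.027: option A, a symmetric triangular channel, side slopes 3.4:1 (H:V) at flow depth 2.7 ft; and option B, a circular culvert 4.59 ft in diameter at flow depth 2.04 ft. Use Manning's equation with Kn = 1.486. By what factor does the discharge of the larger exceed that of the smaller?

Channel A: For a triangular section with side slope z = 3.4: A = zy² = 3.4×2.7² = 24.79 ft²; P = 2y√(1+z²) = 2×2.7×3.544 = 19.14 ft. Hydraulic radius R = A/P = 24.79/19.14 = 1.295 ft. Q_A = (1.486/0.027)·24.79·1.295^(2/3)·√0.00045 = 34.38 ft³/s.
Channel B: For a circular section of diameter D = 4.59 ft at depth y = 2.04 ft, the central angle is θ = 2 arccos(1 − 2y/D) = 2.919 rad. Then A = (D²/8)(θ − sin θ) = 7.105 ft² and P = Dθ/2 = 6.699 ft. Hydraulic radius R = A/P = 7.105/6.699 = 1.061 ft. Q_B = (1.486/0.027)·7.105·1.061^(2/3)·√0.00045 = 8.628 ft³/s.
The larger discharge is 34.38 ft³/s and the smaller is 8.628 ft³/s; the ratio is 3.99.

3.99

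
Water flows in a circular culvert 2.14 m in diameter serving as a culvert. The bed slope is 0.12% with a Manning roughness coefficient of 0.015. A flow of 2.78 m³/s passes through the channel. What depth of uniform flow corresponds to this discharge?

y_n = 1.08 m

Manning's equation rearranged: A R^(2/3) = nQ / (1·√S) = 0.015 × 2.78 / (√0.0012) = 1.204.
Trying y = 0.935 m: A R^(2/3) = 0.9369 — low.
Trying y = 1.31 m: A R^(2/3) = 1.642 — high.
Trying y = 1.08 m: A R^(2/3) = 1.204 — close enough.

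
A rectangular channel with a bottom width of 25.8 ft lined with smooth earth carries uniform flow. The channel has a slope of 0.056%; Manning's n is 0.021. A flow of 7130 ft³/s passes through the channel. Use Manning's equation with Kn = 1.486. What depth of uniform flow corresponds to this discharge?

y_n = 36.7 ft

Manning's equation rearranged: A R^(2/3) = nQ / (1.486·√S) = 0.021 × 7130 / (1.486 × √0.00056) = 4258.
At y = 27.3 ft: A R^(2/3) = 2993 — low.
At y = 40.3 ft: A R^(2/3) = 4752 — high.
At y = 36.7 ft: A R^(2/3) = 4261 — ≈ 4258.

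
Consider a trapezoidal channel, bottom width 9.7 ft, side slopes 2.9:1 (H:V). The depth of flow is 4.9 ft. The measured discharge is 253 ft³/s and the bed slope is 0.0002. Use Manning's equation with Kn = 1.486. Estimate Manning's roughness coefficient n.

With bottom width b = 9.7 ft and side slope z = 2.9: A = (b + zy)y = (9.7 + 2.9×4.9)×4.9 = 117.2 ft²; P = b + 2y√(1+z²) = 9.7 + 2×4.9×3.068 = 39.76 ft.
Hydraulic radius R = A/P = 117.2/39.76 = 2.946 ft.
Rearranging Manning's equation: n = (1.486/Q) A R^(2/3) S^(1/2) = (1.486/253) × 117.2 × 2.946^(2/3) × √0.0002 = 0.02.

n = 0.02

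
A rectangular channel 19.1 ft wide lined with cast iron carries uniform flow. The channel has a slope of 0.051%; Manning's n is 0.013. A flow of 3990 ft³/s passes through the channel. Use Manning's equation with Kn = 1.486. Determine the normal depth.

Manning's equation rearranged: A R^(2/3) = nQ / (1.486·√S) = 0.013 × 3990 / (1.486 × √0.00051) = 1546.
Trying y = 28 ft: A R^(2/3) = 1980 — too large.
Trying y = 19.1 ft: A R^(2/3) = 1253 — too small.
Trying y = 22.7 ft: A R^(2/3) = 1544 — matches.

y_n = 22.7 ft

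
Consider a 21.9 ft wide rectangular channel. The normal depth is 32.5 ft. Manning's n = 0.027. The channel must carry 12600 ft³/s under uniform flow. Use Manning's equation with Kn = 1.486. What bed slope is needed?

S = 0.00627

Flow area A = b·y = 21.9 × 32.5 = 711.8 ft². Wetted perimeter P = b + 2y = 21.9 + 2×32.5 = 86.9 ft.
Hydraulic radius R = A/P = 711.8/86.9 = 8.19 ft.
From Manning's equation, S = [nQ / (1.486 A R^(2/3))]² = [0.027 × 12600 / (1.486 × 711.8 × 8.19^(2/3))]² = 0.00627.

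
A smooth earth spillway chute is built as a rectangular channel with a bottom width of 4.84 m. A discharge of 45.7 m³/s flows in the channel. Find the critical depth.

For a rectangular channel, critical depth y_c = (q²/g)^(1/3) where q = Q/b = 45.7/4.84 = 9.442 m²/s.
So y_c = (9.442²/9.81)^(1/3) = 2.09 m.

y_c = 2.09 m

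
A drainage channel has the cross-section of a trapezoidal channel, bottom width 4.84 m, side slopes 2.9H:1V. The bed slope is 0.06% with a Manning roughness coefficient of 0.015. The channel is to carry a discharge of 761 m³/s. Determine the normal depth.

y_n = 7.31 m

Manning's equation rearranged: A R^(2/3) = nQ / (1·√S) = 0.015 × 761 / (√0.0006) = 466.
Trying y = 9.04 m: A R^(2/3) = 782.8 — too large.
Trying y = 5.63 m: A R^(2/3) = 249.3 — too small.
Trying y = 7.31 m: A R^(2/3) = 466 — ≈ 466.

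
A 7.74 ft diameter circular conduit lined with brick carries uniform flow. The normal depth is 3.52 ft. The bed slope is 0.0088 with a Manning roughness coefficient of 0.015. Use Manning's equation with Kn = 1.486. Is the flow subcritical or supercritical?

supercritical

For a circular section of diameter D = 7.74 ft at depth y = 3.52 ft, the central angle is θ = 2 arccos(1 − 2y/D) = 2.96 rad. Then A = (D²/8)(θ − sin θ) = 20.82 ft² and P = Dθ/2 = 11.46 ft.
Hydraulic radius R = A/P = 20.82/11.46 = 1.817 ft.
V = (1.486/n) R^(2/3) √S = (1.486/0.015) × 1.817^(2/3) × √0.0088 = 13.84 ft/s. Hydraulic depth D_h = A/T = 20.82/7.708 = 2.701 ft.
Froude number Fr = V/√(g·D_h) = 13.84/√(32.2×2.701) = 1.48, which is greater than 1, so the flow is supercritical.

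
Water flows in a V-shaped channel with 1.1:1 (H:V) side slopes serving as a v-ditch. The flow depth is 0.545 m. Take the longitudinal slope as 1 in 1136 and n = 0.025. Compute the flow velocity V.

V = 0.408 m/s

For a triangular section with side slope z = 1.1: A = zy² = 1.1×0.545² = 0.3267 m²; P = 2y√(1+z²) = 2×0.545×1.487 = 1.62 m.
Hydraulic radius R = A/P = 0.3267/1.62 = 0.2016 m.
From Manning's equation, V = (1/n) R^(2/3) S^(1/2) = (1/0.025) × 0.2016^(2/3) × 0.0008803^(1/2) = 0.408 m/s.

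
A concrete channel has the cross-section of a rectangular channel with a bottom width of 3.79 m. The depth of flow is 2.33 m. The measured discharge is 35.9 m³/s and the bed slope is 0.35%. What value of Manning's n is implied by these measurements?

n = 0.015

Flow area A = b·y = 3.79 × 2.33 = 8.831 m². Wetted perimeter P = b + 2y = 3.79 + 2×2.33 = 8.45 m.
Hydraulic radius R = A/P = 8.831/8.45 = 1.045 m.
Rearranging Manning's equation: n = (1/Q) A R^(2/3) S^(1/2) = (1/35.9) × 8.831 × 1.045^(2/3) × √0.0035 = 0.015.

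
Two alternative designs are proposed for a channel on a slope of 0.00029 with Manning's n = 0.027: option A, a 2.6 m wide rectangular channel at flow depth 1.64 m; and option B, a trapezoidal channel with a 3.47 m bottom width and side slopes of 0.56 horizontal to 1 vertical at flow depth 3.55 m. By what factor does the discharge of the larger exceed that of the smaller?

Channel A: Flow area A = b·y = 2.6 × 1.64 = 4.264 m². Wetted perimeter P = b + 2y = 2.6 + 2×1.64 = 5.88 m. Hydraulic radius R = A/P = 4.264/5.88 = 0.7252 m. Q_A = (1/0.027)·4.264·0.7252^(2/3)·√0.00029 = 2.171 m³/s.
Channel B: With bottom width b = 3.47 m and side slope z = 0.56: A = (b + zy)y = (3.47 + 0.56×3.55)×3.55 = 19.38 m²; P = b + 2y√(1+z²) = 3.47 + 2×3.55×1.146 = 11.61 m. Hydraulic radius R = A/P = 19.38/11.61 = 1.669 m. Q_B = (1/0.027)·19.38·1.669^(2/3)·√0.00029 = 17.2 m³/s.
The larger discharge is 17.2 m³/s and the smaller is 2.171 m³/s; the ratio is 7.92.

7.92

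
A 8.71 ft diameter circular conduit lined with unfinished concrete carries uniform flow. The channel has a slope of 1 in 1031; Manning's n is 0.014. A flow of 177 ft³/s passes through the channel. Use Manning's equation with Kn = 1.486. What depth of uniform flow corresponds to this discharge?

Manning's equation rearranged: A R^(2/3) = nQ / (1.486·√S) = 0.014 × 177 / (1.486 × √0.0009699) = 53.54.
At y = 5.22 ft: A R^(2/3) = 67.13 — over.
At y = 4 ft: A R^(2/3) = 43.21 — short.
At y = 4.53 ft: A R^(2/3) = 53.48 — ≈ 53.54.

y_n = 4.53 ft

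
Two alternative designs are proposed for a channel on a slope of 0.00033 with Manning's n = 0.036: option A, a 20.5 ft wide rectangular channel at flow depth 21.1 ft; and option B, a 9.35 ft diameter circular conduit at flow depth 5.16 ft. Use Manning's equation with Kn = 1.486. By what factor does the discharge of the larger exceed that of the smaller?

22

Channel A: Flow area A = b·y = 20.5 × 21.1 = 432.6 ft². Wetted perimeter P = b + 2y = 20.5 + 2×21.1 = 62.7 ft. Hydraulic radius R = A/P = 432.6/62.7 = 6.899 ft. Q_A = (1.486/0.036)·432.6·6.899^(2/3)·√0.00033 = 1175 ft³/s.
Channel B: For a circular section of diameter D = 9.35 ft at depth y = 5.16 ft, the central angle is θ = 2 arccos(1 − 2y/D) = 3.349 rad. Then A = (D²/8)(θ − sin θ) = 38.86 ft² and P = Dθ/2 = 15.66 ft. Hydraulic radius R = A/P = 38.86/15.66 = 2.482 ft. Q_B = (1.486/0.036)·38.86·2.482^(2/3)·√0.00033 = 53.41 ft³/s.
The larger discharge is 1175 ft³/s and the smaller is 53.41 ft³/s; the ratio is 22.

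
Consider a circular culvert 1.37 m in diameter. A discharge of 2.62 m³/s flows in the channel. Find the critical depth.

At critical depth, Q² T / (g A³) = 1, i.e. A³/T = Q²/g = 2.62²/9.81 = 0.6997.
Trying y = 1.09 m: A³/T = 1.8 — over.
Trying y = 0.626 m: A³/T = 0.2071 — short.
Trying y = 0.861 m: A³/T = 0.7011 — matches.

y_c = 0.861 m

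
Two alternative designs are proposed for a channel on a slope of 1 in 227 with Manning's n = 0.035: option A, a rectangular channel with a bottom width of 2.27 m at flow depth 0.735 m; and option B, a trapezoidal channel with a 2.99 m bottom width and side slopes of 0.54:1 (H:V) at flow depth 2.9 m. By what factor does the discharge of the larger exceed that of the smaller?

16.8

Channel A: Flow area A = b·y = 2.27 × 0.735 = 1.668 m². Wetted perimeter P = b + 2y = 2.27 + 2×0.735 = 3.74 m. Hydraulic radius R = A/P = 1.668/3.74 = 0.4461 m. Q_A = (1/0.035)·1.668·0.4461^(2/3)·√0.004405 = 1.847 m³/s.
Channel B: With bottom width b = 2.99 m and side slope z = 0.54: A = (b + zy)y = (2.99 + 0.54×2.9)×2.9 = 13.21 m²; P = b + 2y√(1+z²) = 2.99 + 2×2.9×1.136 = 9.582 m. Hydraulic radius R = A/P = 13.21/9.582 = 1.379 m. Q_B = (1/0.035)·13.21·1.379^(2/3)·√0.004405 = 31.04 m³/s.
The larger discharge is 31.04 m³/s and the smaller is 1.847 m³/s; the ratio is 16.8.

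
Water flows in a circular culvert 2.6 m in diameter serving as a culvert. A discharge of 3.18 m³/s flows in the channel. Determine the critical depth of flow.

y_c = 0.784 m

At critical depth, Q² T / (g A³) = 1, i.e. A³/T = Q²/g = 3.18²/9.81 = 1.031.
Try y = 1 m: A³/T = 2.633 — over.
Try y = 0.647 m: A³/T = 0.4878 — short.
Try y = 0.784 m: A³/T = 1.029 — matches.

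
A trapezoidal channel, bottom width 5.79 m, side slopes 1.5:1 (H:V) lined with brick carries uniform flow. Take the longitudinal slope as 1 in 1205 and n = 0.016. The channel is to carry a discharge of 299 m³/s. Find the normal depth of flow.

y_n = 5.58 m

Manning's equation rearranged: A R^(2/3) = nQ / (1·√S) = 0.016 × 299 / (√0.0008299) = 166.1.
Try y = 6.88 m: A R^(2/3) = 261.4 — over.
Try y = 5.58 m: A R^(2/3) = 166.2 — close enough.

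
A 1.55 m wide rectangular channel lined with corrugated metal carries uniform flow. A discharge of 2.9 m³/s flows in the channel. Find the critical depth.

y_c = 0.709 m

For a rectangular channel, critical depth y_c = (q²/g)^(1/3) where q = Q/b = 2.9/1.55 = 1.871 m²/s.
So y_c = (1.871²/9.81)^(1/3) = 0.709 m.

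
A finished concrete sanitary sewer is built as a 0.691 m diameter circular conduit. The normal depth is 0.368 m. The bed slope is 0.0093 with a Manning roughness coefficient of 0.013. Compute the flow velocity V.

For a circular section of diameter D = 0.691 m at depth y = 0.368 m, the central angle is θ = 2 arccos(1 − 2y/D) = 3.272 rad. Then A = (D²/8)(θ − sin θ) = 0.203 m² and P = Dθ/2 = 1.13 m.
Hydraulic radius R = A/P = 0.203/1.13 = 0.1796 m.
From Manning's equation, V = (1/n) R^(2/3) S^(1/2) = (1/0.013) × 0.1796^(2/3) × 0.0093^(1/2) = 2.36 m/s.

V = 2.36 m/s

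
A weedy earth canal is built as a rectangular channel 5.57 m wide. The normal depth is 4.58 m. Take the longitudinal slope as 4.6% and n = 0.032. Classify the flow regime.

supercritical

Flow area A = b·y = 5.57 × 4.58 = 25.51 m². Wetted perimeter P = b + 2y = 5.57 + 2×4.58 = 14.73 m.
Hydraulic radius R = A/P = 25.51/14.73 = 1.732 m.
V = (1/n) R^(2/3) √S = (1/0.032) × 1.732^(2/3) × √0.046 = 9.666 m/s. Hydraulic depth D_h = A/T = 25.51/5.57 = 4.58 m.
Froude number Fr = V/√(g·D_h) = 9.666/√(9.81×4.58) = 1.44, which is greater than 1, so the flow is supercritical.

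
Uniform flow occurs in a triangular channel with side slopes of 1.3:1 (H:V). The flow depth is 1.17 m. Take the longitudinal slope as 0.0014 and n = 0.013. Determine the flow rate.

Q = 3.07 m³/s

For a triangular section with side slope z = 1.3: A = zy² = 1.3×1.17² = 1.78 m²; P = 2y√(1+z²) = 2×1.17×1.64 = 3.838 m.
Hydraulic radius R = A/P = 1.78/3.838 = 0.4637 m.
Manning's equation: Q = (1/n) A R^(2/3) S^(1/2) = (1/0.013) × 1.78 × 0.4637^(2/3) × 0.0014^(1/2) = 3.07 m³/s.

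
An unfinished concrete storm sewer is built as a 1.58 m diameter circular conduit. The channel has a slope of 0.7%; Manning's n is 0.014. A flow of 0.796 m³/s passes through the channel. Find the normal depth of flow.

y_n = 0.379 m

Manning's equation rearranged: A R^(2/3) = nQ / (1·√S) = 0.014 × 0.796 / (√0.007) = 0.1332.
Try y = 0.412 m: A R^(2/3) = 0.1572 — too large.
Try y = 0.296 m: A R^(2/3) = 0.08094 — too small.
Try y = 0.379 m: A R^(2/3) = 0.1332 — matches.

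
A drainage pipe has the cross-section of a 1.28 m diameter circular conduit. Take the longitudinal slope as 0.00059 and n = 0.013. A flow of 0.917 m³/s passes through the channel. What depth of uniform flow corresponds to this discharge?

Manning's equation rearranged: A R^(2/3) = nQ / (1·√S) = 0.013 × 0.917 / (√0.00059) = 0.4908.
Trying y = 1.01 m: A R^(2/3) = 0.5804 — high.
Trying y = 0.79 m: A R^(2/3) = 0.4221 — low.
Trying y = 0.878 m: A R^(2/3) = 0.4907 — matches.

y_n = 0.878 m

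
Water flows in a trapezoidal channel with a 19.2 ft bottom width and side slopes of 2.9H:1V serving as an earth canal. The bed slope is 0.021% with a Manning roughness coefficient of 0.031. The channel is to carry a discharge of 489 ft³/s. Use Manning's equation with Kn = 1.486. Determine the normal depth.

y_n = 6.8 ft

Manning's equation rearranged: A R^(2/3) = nQ / (1.486·√S) = 0.031 × 489 / (1.486 × √0.00021) = 704.
At y = 5.77 ft: A R^(2/3) = 504.6 — low.
At y = 8.18 ft: A R^(2/3) = 1035 — high.
At y = 6.8 ft: A R^(2/3) = 704.6 — close enough.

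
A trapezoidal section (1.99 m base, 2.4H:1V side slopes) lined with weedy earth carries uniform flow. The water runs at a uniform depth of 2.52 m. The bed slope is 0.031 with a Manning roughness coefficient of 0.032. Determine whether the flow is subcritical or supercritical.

With bottom width b = 1.99 m and side slope z = 2.4: A = (b + zy)y = (1.99 + 2.4×2.52)×2.52 = 20.26 m²; P = b + 2y√(1+z²) = 1.99 + 2×2.52×2.6 = 15.09 m.
Hydraulic radius R = A/P = 20.26/15.09 = 1.342 m.
V = (1/n) R^(2/3) √S = (1/0.032) × 1.342^(2/3) × √0.031 = 6.694 m/s. Hydraulic depth D_h = A/T = 20.26/14.09 = 1.438 m.
Froude number Fr = V/√(g·D_h) = 6.694/√(9.81×1.438) = 1.78, which is greater than 1, so the flow is supercritical.

supercritical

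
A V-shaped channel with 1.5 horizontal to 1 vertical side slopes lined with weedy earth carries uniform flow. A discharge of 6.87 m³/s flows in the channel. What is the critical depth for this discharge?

At critical depth, Q² T / (g A³) = 1, i.e. A³/T = Q²/g = 6.87²/9.81 = 4.811.
At y = 1.64 m: A³/T = 13.35 — too large.
At y = 1 m: A³/T = 1.125 — too small.
At y = 1.34 m: A³/T = 4.86 — ≈ 4.811.

y_c = 1.34 m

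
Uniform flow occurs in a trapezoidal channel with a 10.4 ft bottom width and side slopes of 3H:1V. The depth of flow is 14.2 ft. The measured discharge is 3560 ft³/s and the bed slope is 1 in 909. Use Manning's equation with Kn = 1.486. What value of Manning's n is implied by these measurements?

With bottom width b = 10.4 ft and side slope z = 3: A = (b + zy)y = (10.4 + 3×14.2)×14.2 = 752.6 ft²; P = b + 2y√(1+z²) = 10.4 + 2×14.2×3.162 = 100.2 ft.
Hydraulic radius R = A/P = 752.6/100.2 = 7.51 ft.
Rearranging Manning's equation: n = (1.486/Q) A R^(2/3) S^(1/2) = (1.486/3560) × 752.6 × 7.51^(2/3) × √0.0011 = 0.04.

n = 0.04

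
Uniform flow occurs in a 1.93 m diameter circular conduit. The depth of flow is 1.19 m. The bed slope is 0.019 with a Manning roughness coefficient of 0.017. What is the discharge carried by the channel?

For a circular section of diameter D = 1.93 m at depth y = 1.19 m, the central angle is θ = 2 arccos(1 − 2y/D) = 3.612 rad. Then A = (D²/8)(θ − sin θ) = 1.893 m² and P = Dθ/2 = 3.486 m.
Hydraulic radius R = A/P = 1.893/3.486 = 0.5431 m.
Manning's equation: Q = (1/n) A R^(2/3) S^(1/2) = (1/0.017) × 1.893 × 0.5431^(2/3) × 0.019^(1/2) = 10.2 m³/s.

Q = 10.2 m³/s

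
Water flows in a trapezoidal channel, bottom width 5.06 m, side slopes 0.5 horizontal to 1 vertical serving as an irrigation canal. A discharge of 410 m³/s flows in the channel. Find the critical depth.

At critical depth, Q² T / (g A³) = 1, i.e. A³/T = Q²/g = 410²/9.81 = 17140.
Try y = 6.15 m: A³/T = 11170 — short.
Try y = 7.69 m: A³/T = 25190 — over.
Try y = 6.92 m: A³/T = 17110 — ≈ 17140.

y_c = 6.92 m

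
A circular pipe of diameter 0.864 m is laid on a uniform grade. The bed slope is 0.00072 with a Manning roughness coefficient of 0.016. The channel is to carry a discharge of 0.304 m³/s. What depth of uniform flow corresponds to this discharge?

Manning's equation rearranged: A R^(2/3) = nQ / (1·√S) = 0.016 × 0.304 / (√0.00072) = 0.1813.
Trying y = 0.748 m: A R^(2/3) = 0.2203 — over.
Trying y = 0.617 m: A R^(2/3) = 0.1813 — ≈ 0.1813.

y_n = 0.617 m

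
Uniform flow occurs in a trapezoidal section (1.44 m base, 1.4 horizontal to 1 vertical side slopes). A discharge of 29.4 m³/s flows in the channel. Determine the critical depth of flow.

At critical depth, Q² T / (g A³) = 1, i.e. A³/T = Q²/g = 29.4²/9.81 = 88.11.
Trying y = 1.77 m: A³/T = 52.14 — short.
Trying y = 2.36 m: A³/T = 174.4 — over.
Trying y = 2.01 m: A³/T = 88.45 — matches.

y_c = 2.01 m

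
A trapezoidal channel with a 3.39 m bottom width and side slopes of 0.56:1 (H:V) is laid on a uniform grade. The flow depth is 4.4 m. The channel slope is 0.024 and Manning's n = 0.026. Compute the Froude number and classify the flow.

supercritical

With bottom width b = 3.39 m and side slope z = 0.56: A = (b + zy)y = (3.39 + 0.56×4.4)×4.4 = 25.76 m²; P = b + 2y√(1+z²) = 3.39 + 2×4.4×1.146 = 13.48 m.
Hydraulic radius R = A/P = 25.76/13.48 = 1.911 m.
V = (1/n) R^(2/3) √S = (1/0.026) × 1.911^(2/3) × √0.024 = 9.177 m/s. Hydraulic depth D_h = A/T = 25.76/8.318 = 3.097 m.
Froude number Fr = V/√(g·D_h) = 9.177/√(9.81×3.097) = 1.67, which is greater than 1, so the flow is supercritical.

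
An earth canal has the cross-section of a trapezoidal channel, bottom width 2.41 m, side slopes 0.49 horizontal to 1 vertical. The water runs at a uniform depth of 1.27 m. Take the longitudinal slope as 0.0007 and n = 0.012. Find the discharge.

Q = 6.92 m³/s

With bottom width b = 2.41 m and side slope z = 0.49: A = (b + zy)y = (2.41 + 0.49×1.27)×1.27 = 3.851 m²; P = b + 2y√(1+z²) = 2.41 + 2×1.27×1.114 = 5.239 m.
Hydraulic radius R = A/P = 3.851/5.239 = 0.7351 m.
Manning's equation: Q = (1/n) A R^(2/3) S^(1/2) = (1/0.012) × 3.851 × 0.7351^(2/3) × 0.0007^(1/2) = 6.92 m³/s.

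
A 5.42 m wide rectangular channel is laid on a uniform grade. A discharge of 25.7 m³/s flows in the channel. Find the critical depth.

y_c = 1.32 m

For a rectangular channel, critical depth y_c = (q²/g)^(1/3) where q = Q/b = 25.7/5.42 = 4.742 m²/s.
So y_c = (4.742²/9.81)^(1/3) = 1.32 m.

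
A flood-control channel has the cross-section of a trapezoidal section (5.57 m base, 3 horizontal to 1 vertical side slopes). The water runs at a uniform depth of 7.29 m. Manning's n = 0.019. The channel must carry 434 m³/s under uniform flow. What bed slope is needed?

S = 0.00028

With bottom width b = 5.57 m and side slope z = 3: A = (b + zy)y = (5.57 + 3×7.29)×7.29 = 200 m²; P = b + 2y√(1+z²) = 5.57 + 2×7.29×3.162 = 51.68 m.
Hydraulic radius R = A/P = 200/51.68 = 3.871 m.
From Manning's equation, S = [nQ / (1 A R^(2/3))]² = [0.019 × 434 / (1 × 200 × 3.871^(2/3))]² = 0.00028.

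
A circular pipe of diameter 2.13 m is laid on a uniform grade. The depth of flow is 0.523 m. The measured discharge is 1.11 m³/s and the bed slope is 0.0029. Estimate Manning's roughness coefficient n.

n = 0.015

For a circular section of diameter D = 2.13 m at depth y = 0.523 m, the central angle is θ = 2 arccos(1 − 2y/D) = 2.074 rad. Then A = (D²/8)(θ − sin θ) = 0.6792 m² and P = Dθ/2 = 2.209 m.
Hydraulic radius R = A/P = 0.6792/2.209 = 0.3075 m.
Rearranging Manning's equation: n = (1/Q) A R^(2/3) S^(1/2) = (1/1.11) × 0.6792 × 0.3075^(2/3) × √0.0029 = 0.015.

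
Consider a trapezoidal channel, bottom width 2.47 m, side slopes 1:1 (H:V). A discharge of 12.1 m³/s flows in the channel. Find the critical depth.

y_c = 1.15 m

At critical depth, Q² T / (g A³) = 1, i.e. A³/T = Q²/g = 12.1²/9.81 = 14.92.
Trying y = 1.31 m: A³/T = 23.85 — too large.
Trying y = 0.854 m: A³/T = 5.475 — too small.
Trying y = 1.15 m: A³/T = 15.13 — ≈ 14.92.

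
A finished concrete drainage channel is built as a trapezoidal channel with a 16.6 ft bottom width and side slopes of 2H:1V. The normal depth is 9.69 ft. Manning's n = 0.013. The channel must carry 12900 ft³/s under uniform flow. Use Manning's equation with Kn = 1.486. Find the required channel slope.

S = 0.01

With bottom width b = 16.6 ft and side slope z = 2: A = (b + zy)y = (16.6 + 2×9.69)×9.69 = 348.6 ft²; P = b + 2y√(1+z²) = 16.6 + 2×9.69×2.236 = 59.93 ft.
Hydraulic radius R = A/P = 348.6/59.93 = 5.817 ft.
From Manning's equation, S = [nQ / (1.486 A R^(2/3))]² = [0.013 × 12900 / (1.486 × 348.6 × 5.817^(2/3))]² = 0.01.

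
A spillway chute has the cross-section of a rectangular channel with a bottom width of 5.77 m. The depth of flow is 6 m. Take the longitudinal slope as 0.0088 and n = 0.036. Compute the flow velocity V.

V = 4.06 m/s

Flow area A = b·y = 5.77 × 6 = 34.62 m². Wetted perimeter P = b + 2y = 5.77 + 2×6 = 17.77 m.
Hydraulic radius R = A/P = 34.62/17.77 = 1.948 m.
From Manning's equation, V = (1/n) R^(2/3) S^(1/2) = (1/0.036) × 1.948^(2/3) × 0.0088^(1/2) = 4.06 m/s.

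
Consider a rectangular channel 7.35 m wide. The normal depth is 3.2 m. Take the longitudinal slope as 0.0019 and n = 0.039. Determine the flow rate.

Flow area A = b·y = 7.35 × 3.2 = 23.52 m². Wetted perimeter P = b + 2y = 7.35 + 2×3.2 = 13.75 m.
Hydraulic radius R = A/P = 23.52/13.75 = 1.711 m.
Manning's equation: Q = (1/n) A R^(2/3) S^(1/2) = (1/0.039) × 23.52 × 1.711^(2/3) × 0.0019^(1/2) = 37.6 m³/s.

Q = 37.6 m³/s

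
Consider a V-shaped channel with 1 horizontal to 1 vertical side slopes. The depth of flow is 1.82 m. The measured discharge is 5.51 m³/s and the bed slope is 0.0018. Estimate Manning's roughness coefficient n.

n = 0.019

For a triangular section with side slope z = 1: A = zy² = 1×1.82² = 3.312 m²; P = 2y√(1+z²) = 2×1.82×1.414 = 5.148 m.
Hydraulic radius R = A/P = 3.312/5.148 = 0.6435 m.
Rearranging Manning's equation: n = (1/Q) A R^(2/3) S^(1/2) = (1/5.51) × 3.312 × 0.6435^(2/3) × √0.0018 = 0.019.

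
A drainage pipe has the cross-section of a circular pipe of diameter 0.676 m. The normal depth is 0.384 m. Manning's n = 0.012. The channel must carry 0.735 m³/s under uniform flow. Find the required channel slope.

S = 0.017

For a circular section of diameter D = 0.676 m at depth y = 0.384 m, the central angle is θ = 2 arccos(1 − 2y/D) = 3.415 rad. Then A = (D²/8)(θ − sin θ) = 0.2105 m² and P = Dθ/2 = 1.154 m.
Hydraulic radius R = A/P = 0.2105/1.154 = 0.1823 m.
From Manning's equation, S = [nQ / (1 A R^(2/3))]² = [0.012 × 0.735 / (1 × 0.2105 × 0.1823^(2/3))]² = 0.017.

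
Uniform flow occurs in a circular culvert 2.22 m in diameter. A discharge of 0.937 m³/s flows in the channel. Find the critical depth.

y_c = 0.438 m

At critical depth, Q² T / (g A³) = 1, i.e. A³/T = Q²/g = 0.937²/9.81 = 0.0895.
Trying y = 0.306 m: A³/T = 0.02181 — short.
Trying y = 0.474 m: A³/T = 0.1217 — over.
Trying y = 0.438 m: A³/T = 0.08936 — matches.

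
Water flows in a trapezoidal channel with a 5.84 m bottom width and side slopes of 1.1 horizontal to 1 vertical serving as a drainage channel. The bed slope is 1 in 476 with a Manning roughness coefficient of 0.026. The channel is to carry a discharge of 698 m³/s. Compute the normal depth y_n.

Manning's equation rearranged: A R^(2/3) = nQ / (1·√S) = 0.026 × 698 / (√0.002101) = 395.9.
At y = 10.1 m: A R^(2/3) = 485.3 — too large.
At y = 7.78 m: A R^(2/3) = 275.9 — too small.
At y = 9.2 m: A R^(2/3) = 395.7 — matches.

y_n = 9.2 m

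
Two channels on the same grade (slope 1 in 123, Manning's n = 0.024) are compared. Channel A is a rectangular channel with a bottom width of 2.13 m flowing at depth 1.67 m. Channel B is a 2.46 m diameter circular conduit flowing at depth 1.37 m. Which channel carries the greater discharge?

channel A

Channel A: Flow area A = b·y = 2.13 × 1.67 = 3.557 m². Wetted perimeter P = b + 2y = 2.13 + 2×1.67 = 5.47 m. Hydraulic radius R = A/P = 3.557/5.47 = 0.6503 m. Q_A = (1/0.024)·3.557·0.6503^(2/3)·√0.00813 = 10.03 m³/s.
Channel B: For a circular section of diameter D = 2.46 m at depth y = 1.37 m, the central angle is θ = 2 arccos(1 − 2y/D) = 3.37 rad. Then A = (D²/8)(θ − sin θ) = 2.72 m² and P = Dθ/2 = 4.145 m. Hydraulic radius R = A/P = 2.72/4.145 = 0.6563 m. Q_B = (1/0.024)·2.72·0.6563^(2/3)·√0.00813 = 7.718 m³/s.
Q_A = 10.03 m³/s vs Q_B = 7.718 m³/s, so channel A carries more.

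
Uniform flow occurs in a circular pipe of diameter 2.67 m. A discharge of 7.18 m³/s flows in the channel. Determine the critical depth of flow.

y_c = 1.19 m

At critical depth, Q² T / (g A³) = 1, i.e. A³/T = Q²/g = 7.18²/9.81 = 5.255.
Try y = 1.49 m: A³/T = 12.5 — too large.
Try y = 1.19 m: A³/T = 5.294 — matches.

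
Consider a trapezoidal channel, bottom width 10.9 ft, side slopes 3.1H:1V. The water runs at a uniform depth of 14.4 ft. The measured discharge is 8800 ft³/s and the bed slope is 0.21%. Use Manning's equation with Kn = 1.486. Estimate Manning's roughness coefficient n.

With bottom width b = 10.9 ft and side slope z = 3.1: A = (b + zy)y = (10.9 + 3.1×14.4)×14.4 = 799.8 ft²; P = b + 2y√(1+z²) = 10.9 + 2×14.4×3.257 = 104.7 ft.
Hydraulic radius R = A/P = 799.8/104.7 = 7.638 ft.
Rearranging Manning's equation: n = (1.486/Q) A R^(2/3) S^(1/2) = (1.486/8800) × 799.8 × 7.638^(2/3) × √0.0021 = 0.024.

n = 0.024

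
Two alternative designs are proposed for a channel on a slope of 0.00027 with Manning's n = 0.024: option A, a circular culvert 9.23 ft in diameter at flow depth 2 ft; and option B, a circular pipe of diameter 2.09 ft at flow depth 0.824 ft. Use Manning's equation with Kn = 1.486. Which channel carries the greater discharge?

channel A

Channel A: For a circular section of diameter D = 9.23 ft at depth y = 2 ft, the central angle is θ = 2 arccos(1 − 2y/D) = 1.937 rad. Then A = (D²/8)(θ − sin θ) = 10.68 ft² and P = Dθ/2 = 8.938 ft. Hydraulic radius R = A/P = 10.68/8.938 = 1.195 ft. Q_A = (1.486/0.024)·10.68·1.195^(2/3)·√0.00027 = 12.24 ft³/s.
Channel B: For a circular section of diameter D = 2.09 ft at depth y = 0.824 ft, the central angle is θ = 2 arccos(1 − 2y/D) = 2.715 rad. Then A = (D²/8)(θ − sin θ) = 1.257 ft² and P = Dθ/2 = 2.838 ft. Hydraulic radius R = A/P = 1.257/2.838 = 0.443 ft. Q_B = (1.486/0.024)·1.257·0.443^(2/3)·√0.00027 = 0.7431 ft³/s.
Q_A = 12.24 ft³/s vs Q_B = 0.7431 ft³/s, so channel A carries more.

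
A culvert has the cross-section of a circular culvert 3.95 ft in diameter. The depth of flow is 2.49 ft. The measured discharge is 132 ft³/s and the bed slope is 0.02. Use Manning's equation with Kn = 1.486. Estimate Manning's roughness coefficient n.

n = 0.014

For a circular section of diameter D = 3.95 ft at depth y = 2.49 ft, the central angle is θ = 2 arccos(1 − 2y/D) = 3.669 rad. Then A = (D²/8)(θ − sin θ) = 8.138 ft² and P = Dθ/2 = 7.247 ft.
Hydraulic radius R = A/P = 8.138/7.247 = 1.123 ft.
Rearranging Manning's equation: n = (1.486/Q) A R^(2/3) S^(1/2) = (1.486/132) × 8.138 × 1.123^(2/3) × √0.02 = 0.014.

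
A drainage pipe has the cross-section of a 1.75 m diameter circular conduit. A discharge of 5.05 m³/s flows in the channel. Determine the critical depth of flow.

y_c = 1.12 m

At critical depth, Q² T / (g A³) = 1, i.e. A³/T = Q²/g = 5.05²/9.81 = 2.6.
At y = 0.818 m: A³/T = 0.7684 — short.
At y = 1.35 m: A³/T = 5.37 — over.
At y = 1.12 m: A³/T = 2.558 — close enough.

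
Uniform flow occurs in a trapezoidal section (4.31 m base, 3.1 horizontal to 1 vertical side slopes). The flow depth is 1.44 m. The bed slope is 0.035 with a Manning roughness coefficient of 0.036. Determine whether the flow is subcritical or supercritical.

supercritical

With bottom width b = 4.31 m and side slope z = 3.1: A = (b + zy)y = (4.31 + 3.1×1.44)×1.44 = 12.63 m²; P = b + 2y√(1+z²) = 4.31 + 2×1.44×3.257 = 13.69 m.
Hydraulic radius R = A/P = 12.63/13.69 = 0.9228 m.
V = (1/n) R^(2/3) √S = (1/0.036) × 0.9228^(2/3) × √0.035 = 4.926 m/s. Hydraulic depth D_h = A/T = 12.63/13.24 = 0.9544 m.
Froude number Fr = V/√(g·D_h) = 4.926/√(9.81×0.9544) = 1.61, which is greater than 1, so the flow is supercritical.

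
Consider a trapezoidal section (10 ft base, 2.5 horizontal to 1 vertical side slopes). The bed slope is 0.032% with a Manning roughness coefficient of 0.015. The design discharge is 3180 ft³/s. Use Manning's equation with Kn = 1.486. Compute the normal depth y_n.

y_n = 12.4 ft

Manning's equation rearranged: A R^(2/3) = nQ / (1.486·√S) = 0.015 × 3180 / (1.486 × √0.00032) = 1794.
Trying y = 15.2 ft: A R^(2/3) = 2905 — high.
Trying y = 9.73 ft: A R^(2/3) = 1022 — low.
Trying y = 12.4 ft: A R^(2/3) = 1793 — matches.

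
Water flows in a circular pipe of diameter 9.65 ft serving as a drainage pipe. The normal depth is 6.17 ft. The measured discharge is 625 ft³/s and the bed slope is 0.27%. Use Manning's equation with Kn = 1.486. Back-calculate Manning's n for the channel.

n = 0.012

For a circular section of diameter D = 9.65 ft at depth y = 6.17 ft, the central angle is θ = 2 arccos(1 − 2y/D) = 3.707 rad. Then A = (D²/8)(θ − sin θ) = 49.38 ft² and P = Dθ/2 = 17.88 ft.
Hydraulic radius R = A/P = 49.38/17.88 = 2.761 ft.
Rearranging Manning's equation: n = (1.486/Q) A R^(2/3) S^(1/2) = (1.486/625) × 49.38 × 2.761^(2/3) × √0.0027 = 0.012.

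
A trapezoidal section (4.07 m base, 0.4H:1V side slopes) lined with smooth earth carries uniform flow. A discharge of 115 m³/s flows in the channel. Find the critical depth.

y_c = 3.8 m

At critical depth, Q² T / (g A³) = 1, i.e. A³/T = Q²/g = 115²/9.81 = 1348.
Try y = 4.11 m: A³/T = 1760 — over.
Try y = 3.8 m: A³/T = 1348 — close enough.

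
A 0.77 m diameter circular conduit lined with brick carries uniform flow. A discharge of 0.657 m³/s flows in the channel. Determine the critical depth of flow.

y_c = 0.498 m

At critical depth, Q² T / (g A³) = 1, i.e. A³/T = Q²/g = 0.657²/9.81 = 0.044.
At y = 0.364 m: A³/T = 0.01323 — too small.
At y = 0.605 m: A³/T = 0.09569 — too large.
At y = 0.498 m: A³/T = 0.04392 — matches.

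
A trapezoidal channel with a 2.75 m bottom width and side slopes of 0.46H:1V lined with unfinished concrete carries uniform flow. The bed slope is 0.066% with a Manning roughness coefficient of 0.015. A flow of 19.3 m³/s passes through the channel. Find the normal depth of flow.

Manning's equation rearranged: A R^(2/3) = nQ / (1·√S) = 0.015 × 19.3 / (√0.00066) = 11.27.
At y = 2.88 m: A R^(2/3) = 13.91 — high.
At y = 2.18 m: A R^(2/3) = 8.632 — low.
At y = 2.55 m: A R^(2/3) = 11.27 — close enough.

y_n = 2.55 m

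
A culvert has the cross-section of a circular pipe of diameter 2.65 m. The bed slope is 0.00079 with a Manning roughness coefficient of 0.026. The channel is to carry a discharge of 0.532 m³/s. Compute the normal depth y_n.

Manning's equation rearranged: A R^(2/3) = nQ / (1·√S) = 0.026 × 0.532 / (√0.00079) = 0.4921.
At y = 0.444 m: A R^(2/3) = 0.2558 — low.
At y = 0.765 m: A R^(2/3) = 0.7618 — high.
At y = 0.613 m: A R^(2/3) = 0.4919 — matches.

y_n = 0.613 m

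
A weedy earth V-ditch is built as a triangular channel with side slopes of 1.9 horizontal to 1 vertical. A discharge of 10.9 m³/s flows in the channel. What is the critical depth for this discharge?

y_c = 1.46 m

At critical depth, Q² T / (g A³) = 1, i.e. A³/T = Q²/g = 10.9²/9.81 = 12.11.
Try y = 1.82 m: A³/T = 36.04 — too large.
Try y = 1.01 m: A³/T = 1.897 — too small.
Try y = 1.46 m: A³/T = 11.97 — matches.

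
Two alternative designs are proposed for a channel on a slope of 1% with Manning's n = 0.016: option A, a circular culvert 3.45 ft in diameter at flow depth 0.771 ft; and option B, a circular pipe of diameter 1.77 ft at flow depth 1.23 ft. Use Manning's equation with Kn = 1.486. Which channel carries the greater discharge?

Channel A: For a circular section of diameter D = 3.45 ft at depth y = 0.771 ft, the central angle is θ = 2 arccos(1 − 2y/D) = 1.97 rad. Then A = (D²/8)(θ − sin θ) = 1.559 ft² and P = Dθ/2 = 3.398 ft. Hydraulic radius R = A/P = 1.559/3.398 = 0.4589 ft. Q_A = (1.486/0.016)·1.559·0.4589^(2/3)·√0.01 = 8.616 ft³/s.
Channel B: For a circular section of diameter D = 1.77 ft at depth y = 1.23 ft, the central angle is θ = 2 arccos(1 − 2y/D) = 3.942 rad. Then A = (D²/8)(θ − sin θ) = 1.825 ft² and P = Dθ/2 = 3.489 ft. Hydraulic radius R = A/P = 1.825/3.489 = 0.5231 ft. Q_B = (1.486/0.016)·1.825·0.5231^(2/3)·√0.01 = 11 ft³/s.
Q_A = 8.616 ft³/s vs Q_B = 11 ft³/s, so channel B carries more.

channel B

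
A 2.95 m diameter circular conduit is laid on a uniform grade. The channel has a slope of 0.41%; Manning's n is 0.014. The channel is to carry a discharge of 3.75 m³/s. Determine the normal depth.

Manning's equation rearranged: A R^(2/3) = nQ / (1·√S) = 0.014 × 3.75 / (√0.0041) = 0.8199.
At y = 0.549 m: A R^(2/3) = 0.4221 — short.
At y = 0.764 m: A R^(2/3) = 0.8195 — ≈ 0.8199.

y_n = 0.764 m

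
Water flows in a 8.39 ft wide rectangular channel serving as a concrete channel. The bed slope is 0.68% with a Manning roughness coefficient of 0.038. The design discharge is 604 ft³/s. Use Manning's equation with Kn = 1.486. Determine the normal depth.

Manning's equation rearranged: A R^(2/3) = nQ / (1.486·√S) = 0.038 × 604 / (1.486 × √0.0068) = 187.3.
Trying y = 7.28 ft: A R^(2/3) = 117.3 — short.
Trying y = 12.6 ft: A R^(2/3) = 227 — over.
Trying y = 10.7 ft: A R^(2/3) = 187.3 — close enough.

y_n = 10.7 ft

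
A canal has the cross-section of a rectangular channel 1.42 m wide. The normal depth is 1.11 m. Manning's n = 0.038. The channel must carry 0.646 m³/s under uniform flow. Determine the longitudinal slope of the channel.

S = 0.00074

Flow area A = b·y = 1.42 × 1.11 = 1.576 m². Wetted perimeter P = b + 2y = 1.42 + 2×1.11 = 3.64 m.
Hydraulic radius R = A/P = 1.576/3.64 = 0.433 m.
From Manning's equation, S = [nQ / (1 A R^(2/3))]² = [0.038 × 0.646 / (1 × 1.576 × 0.433^(2/3))]² = 0.00074.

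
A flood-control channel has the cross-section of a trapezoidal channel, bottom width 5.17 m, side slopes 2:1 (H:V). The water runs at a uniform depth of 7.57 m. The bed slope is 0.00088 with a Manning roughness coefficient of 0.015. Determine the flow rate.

With bottom width b = 5.17 m and side slope z = 2: A = (b + zy)y = (5.17 + 2×7.57)×7.57 = 153.7 m²; P = b + 2y√(1+z²) = 5.17 + 2×7.57×2.236 = 39.02 m.
Hydraulic radius R = A/P = 153.7/39.02 = 3.94 m.
Manning's equation: Q = (1/n) A R^(2/3) S^(1/2) = (1/0.015) × 153.7 × 3.94^(2/3) × 0.00088^(1/2) = 758 m³/s.

Q = 758 m³/s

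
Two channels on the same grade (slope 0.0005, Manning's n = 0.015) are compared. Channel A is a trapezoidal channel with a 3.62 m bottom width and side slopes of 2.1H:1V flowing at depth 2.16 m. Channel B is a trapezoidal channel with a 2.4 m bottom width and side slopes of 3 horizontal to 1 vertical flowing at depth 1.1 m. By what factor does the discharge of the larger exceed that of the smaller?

4.35

Channel A: With bottom width b = 3.62 m and side slope z = 2.1: A = (b + zy)y = (3.62 + 2.1×2.16)×2.16 = 17.62 m²; P = b + 2y√(1+z²) = 3.62 + 2×2.16×2.326 = 13.67 m. Hydraulic radius R = A/P = 17.62/13.67 = 1.289 m. Q_A = (1/0.015)·17.62·1.289^(2/3)·√0.0005 = 31.1 m³/s.
Channel B: With bottom width b = 2.4 m and side slope z = 3: A = (b + zy)y = (2.4 + 3×1.1)×1.1 = 6.27 m²; P = b + 2y√(1+z²) = 2.4 + 2×1.1×3.162 = 9.357 m. Hydraulic radius R = A/P = 6.27/9.357 = 0.6701 m. Q_B = (1/0.015)·6.27·0.6701^(2/3)·√0.0005 = 7.157 m³/s.
The larger discharge is 31.1 m³/s and the smaller is 7.157 m³/s; the ratio is 4.35.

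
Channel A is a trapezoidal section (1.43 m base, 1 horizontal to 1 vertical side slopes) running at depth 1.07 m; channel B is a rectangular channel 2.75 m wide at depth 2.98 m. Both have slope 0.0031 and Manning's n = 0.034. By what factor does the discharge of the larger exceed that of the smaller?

Channel A: With bottom width b = 1.43 m and side slope z = 1: A = (b + zy)y = (1.43 + 1×1.07)×1.07 = 2.675 m²; P = b + 2y√(1+z²) = 1.43 + 2×1.07×1.414 = 4.456 m. Hydraulic radius R = A/P = 2.675/4.456 = 0.6003 m. Q_A = (1/0.034)·2.675·0.6003^(2/3)·√0.0031 = 3.117 m³/s.
Channel B: Flow area A = b·y = 2.75 × 2.98 = 8.195 m². Wetted perimeter P = b + 2y = 2.75 + 2×2.98 = 8.71 m. Hydraulic radius R = A/P = 8.195/8.71 = 0.9409 m. Q_B = (1/0.034)·8.195·0.9409^(2/3)·√0.0031 = 12.89 m³/s.
The larger discharge is 12.89 m³/s and the smaller is 3.117 m³/s; the ratio is 4.13.

4.13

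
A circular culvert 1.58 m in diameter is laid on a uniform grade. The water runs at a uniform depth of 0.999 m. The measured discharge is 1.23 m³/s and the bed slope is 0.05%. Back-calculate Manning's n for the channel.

For a circular section of diameter D = 1.58 m at depth y = 0.999 m, the central angle is θ = 2 arccos(1 − 2y/D) = 3.677 rad. Then A = (D²/8)(θ − sin θ) = 1.307 m² and P = Dθ/2 = 2.905 m.
Hydraulic radius R = A/P = 1.307/2.905 = 0.4498 m.
Rearranging Manning's equation: n = (1/Q) A R^(2/3) S^(1/2) = (1/1.23) × 1.307 × 0.4498^(2/3) × √0.0005 = 0.0139.

n = 0.0139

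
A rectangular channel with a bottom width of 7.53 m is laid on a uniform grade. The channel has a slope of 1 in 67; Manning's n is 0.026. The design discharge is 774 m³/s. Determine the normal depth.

y_n = 11 m

Manning's equation rearranged: A R^(2/3) = nQ / (1·√S) = 0.026 × 774 / (√0.01493) = 164.7.
At y = 13.9 m: A R^(2/3) = 215.9 — high.
At y = 8.96 m: A R^(2/3) = 129.2 — low.
At y = 11 m: A R^(2/3) = 164.7 — matches.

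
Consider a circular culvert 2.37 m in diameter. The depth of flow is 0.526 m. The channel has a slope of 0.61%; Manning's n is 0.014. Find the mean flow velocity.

For a circular section of diameter D = 2.37 m at depth y = 0.526 m, the central angle is θ = 2 arccos(1 − 2y/D) = 1.962 rad. Then A = (D²/8)(θ − sin θ) = 0.7286 m² and P = Dθ/2 = 2.325 m.
Hydraulic radius R = A/P = 0.7286/2.325 = 0.3134 m.
From Manning's equation, V = (1/n) R^(2/3) S^(1/2) = (1/0.014) × 0.3134^(2/3) × 0.0061^(1/2) = 2.57 m/s.

V = 2.57 m/s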